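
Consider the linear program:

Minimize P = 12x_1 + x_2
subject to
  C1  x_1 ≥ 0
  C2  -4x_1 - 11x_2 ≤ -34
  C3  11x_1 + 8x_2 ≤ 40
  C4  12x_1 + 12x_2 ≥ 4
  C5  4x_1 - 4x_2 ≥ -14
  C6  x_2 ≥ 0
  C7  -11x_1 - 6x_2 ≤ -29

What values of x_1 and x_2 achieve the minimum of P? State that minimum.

x_1 = 8/17, x_2 = 135/34, minimum P = 327/34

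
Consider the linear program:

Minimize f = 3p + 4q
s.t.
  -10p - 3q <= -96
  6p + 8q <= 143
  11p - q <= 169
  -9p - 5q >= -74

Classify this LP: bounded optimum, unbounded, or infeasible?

Feasible corners and f = 3p + 4q:
  (603/43, -634/43) → f = -727/43
  (258/23, -124/23) → f = 278/23
  (919/64, -707/64) → f = -71/64
The feasible region has finitely many vertices and no improving ray; the minimum is -727/43 at (603/43, -634/43).

bounded optimum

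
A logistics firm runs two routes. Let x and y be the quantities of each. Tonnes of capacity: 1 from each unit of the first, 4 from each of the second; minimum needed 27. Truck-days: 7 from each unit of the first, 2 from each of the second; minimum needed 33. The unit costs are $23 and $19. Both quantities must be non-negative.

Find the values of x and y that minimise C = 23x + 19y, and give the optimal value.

x = 3, y = 6, minimum C = 183

Extreme points and C = 23x + 19y:
  (0, 33/2) → C = 627/2
  (27, 0) → C = 621
  (3, 6) → C = 183
The feasible region is unbounded (it extends along (0, 1), (1, 0)), but C strictly increases along every unbounded feasible direction, so there is no improving ray and the minimum is attained at a vertex.

At the optimal vertex, x + 4y = 27 and 7x + 2y = 33.
Solving simultaneously gives x = 3, y = 6.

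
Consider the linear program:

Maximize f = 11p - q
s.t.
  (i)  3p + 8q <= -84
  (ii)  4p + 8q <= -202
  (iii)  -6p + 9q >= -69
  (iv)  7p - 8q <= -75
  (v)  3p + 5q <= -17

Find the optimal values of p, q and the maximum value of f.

p = -277/11, q = -557/44, maximum f = -11631/44

Vertices and f = 11p - q:
  (-118, 135/4) → f = -5327/4
  (-277/11, -557/44) → f = -11631/44
  (-409/5, -311/5) → f = -4188/5
The feasible region is unbounded (it extends along (-8, 3), (-3, -2)), but f strictly decreases along every unbounded feasible direction, so there is no improving ray and the maximum is attained at a vertex.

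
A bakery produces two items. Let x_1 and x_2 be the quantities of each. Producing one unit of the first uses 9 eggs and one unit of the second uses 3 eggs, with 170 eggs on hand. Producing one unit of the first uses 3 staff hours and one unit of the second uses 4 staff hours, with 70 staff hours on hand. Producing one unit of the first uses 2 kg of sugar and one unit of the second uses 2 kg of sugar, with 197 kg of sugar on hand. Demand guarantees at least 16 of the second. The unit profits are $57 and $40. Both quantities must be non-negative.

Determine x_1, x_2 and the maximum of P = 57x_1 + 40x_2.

x_1 = 2, x_2 = 16, maximum P = 754

Vertices and P = 57x_1 + 40x_2:
  (0, 35/2) → P = 700
  (0, 16) → P = 640
  (2, 16) → P = 754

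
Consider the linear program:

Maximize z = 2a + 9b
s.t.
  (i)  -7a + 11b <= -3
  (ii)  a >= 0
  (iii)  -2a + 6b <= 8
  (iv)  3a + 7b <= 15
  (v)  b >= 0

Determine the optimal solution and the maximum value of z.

Corner points and z = 2a + 9b:
  (93/41, 48/41) → z = 618/41
  (3/7, 0) → z = 6/7
  (5, 0) → z = 10

At the optimal vertex, -7a + 11b = -3 and 3a + 7b = 15.
Solving simultaneously gives a = 93/41, b = 48/41.

a = 93/41, b = 48/41, maximum z = 618/41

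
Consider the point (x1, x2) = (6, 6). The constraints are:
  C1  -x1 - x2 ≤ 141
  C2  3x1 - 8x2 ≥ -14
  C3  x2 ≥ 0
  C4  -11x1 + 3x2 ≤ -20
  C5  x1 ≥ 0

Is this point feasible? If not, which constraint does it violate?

not feasible — violates C2

Constraint C2: 3x1 - 8x2 = -30, which is not ≥ -14. All other constraints are satisfied.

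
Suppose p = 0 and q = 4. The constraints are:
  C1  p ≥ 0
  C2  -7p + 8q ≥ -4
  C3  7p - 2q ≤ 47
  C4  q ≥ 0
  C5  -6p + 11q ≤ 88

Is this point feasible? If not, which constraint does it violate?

C1: 0 ≥ 0 ✓
C2: 32 ≥ -4 ✓
C3: -8 ≤ 47 ✓
C4: 4 ≥ 0 ✓
C5: 44 ≤ 88 ✓

feasible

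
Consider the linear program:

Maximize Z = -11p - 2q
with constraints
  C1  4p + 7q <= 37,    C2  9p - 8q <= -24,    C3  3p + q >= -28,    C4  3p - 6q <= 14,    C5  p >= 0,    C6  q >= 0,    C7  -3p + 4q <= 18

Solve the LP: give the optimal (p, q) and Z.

Corner points and Z = -11p - 2q:
  (128/95, 429/95) → Z = -2266/95
  (22/37, 183/37) → Z = -608/37
  (0, 3) → Z = -6
  (0, 9/2) → Z = -9

The binding constraints are 9p - 8q = -24 and p = 0.
Solving simultaneously gives p = 0, q = 3.

p = 0, q = 3, maximum Z = -6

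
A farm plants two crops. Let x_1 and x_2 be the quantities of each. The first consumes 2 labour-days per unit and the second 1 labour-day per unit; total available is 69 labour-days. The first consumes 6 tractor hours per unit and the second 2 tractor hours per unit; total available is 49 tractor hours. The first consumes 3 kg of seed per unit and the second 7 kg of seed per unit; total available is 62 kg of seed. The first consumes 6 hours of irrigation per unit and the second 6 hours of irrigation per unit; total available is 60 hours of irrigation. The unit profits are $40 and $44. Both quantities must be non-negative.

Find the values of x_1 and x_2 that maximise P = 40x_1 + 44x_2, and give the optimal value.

Corner points and P = 40x_1 + 44x_2:
  (0, 0) → P = 0
  (0, 62/7) → P = 2728/7
  (49/6, 0) → P = 980/3
  (29/4, 11/4) → P = 411
  (2, 8) → P = 432

The optimum lies where 3x_1 + 7x_2 = 62 and 6x_1 + 6x_2 = 60.
Solving simultaneously gives x_1 = 2, x_2 = 8.

x_1 = 2, x_2 = 8, maximum P = 432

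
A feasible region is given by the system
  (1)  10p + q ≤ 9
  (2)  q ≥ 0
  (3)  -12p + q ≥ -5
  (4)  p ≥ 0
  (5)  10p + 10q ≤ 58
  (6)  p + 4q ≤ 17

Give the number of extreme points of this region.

Of the 15 pairwise boundary intersections, those satisfying every inequality are:
  (7/11, 29/11)
  (19/39, 161/39)
  (5/12, 0)
  (0, 0)
  (0, 17/4)

5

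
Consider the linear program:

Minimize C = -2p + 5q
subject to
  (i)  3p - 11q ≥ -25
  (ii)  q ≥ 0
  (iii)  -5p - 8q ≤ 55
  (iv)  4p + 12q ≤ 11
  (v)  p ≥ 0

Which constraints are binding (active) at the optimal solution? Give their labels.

Extreme points and C = -2p + 5q:
  (11/4, 0) → C = -11/2
  (0, 0) → C = 0
  (0, 11/12) → C = 55/12

The minimum is at (11/4, 0). Substituting into each constraint, equality holds for (ii) and (iv); the remaining constraints have slack.

(ii) and (iv)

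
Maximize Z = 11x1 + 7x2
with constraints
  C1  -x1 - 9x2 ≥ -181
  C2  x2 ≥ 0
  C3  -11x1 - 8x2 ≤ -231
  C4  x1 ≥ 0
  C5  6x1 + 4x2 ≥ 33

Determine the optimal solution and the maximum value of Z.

Corner points and Z = 11x1 + 7x2:
  (181, 0) → Z = 1991
  (631/91, 1760/91) → Z = 19261/91
  (21, 0) → Z = 231

The binding constraints are -x1 - 9x2 = -181 and x2 = 0.
Solving simultaneously gives x1 = 181, x2 = 0.

x1 = 181, x2 = 0, maximum Z = 1991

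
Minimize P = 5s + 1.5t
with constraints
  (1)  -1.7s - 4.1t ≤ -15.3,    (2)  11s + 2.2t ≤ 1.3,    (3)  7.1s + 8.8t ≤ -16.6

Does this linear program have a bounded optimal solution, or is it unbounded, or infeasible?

unbounded

From the feasible point (-4054/283, 2737/283), moving in the direction (-8.8, 7.1) keeps every constraint satisfied while P decreases without bound.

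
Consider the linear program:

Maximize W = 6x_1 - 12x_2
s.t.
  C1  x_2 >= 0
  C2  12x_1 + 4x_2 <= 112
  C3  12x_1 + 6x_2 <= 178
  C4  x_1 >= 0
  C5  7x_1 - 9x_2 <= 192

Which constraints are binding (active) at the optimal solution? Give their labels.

C1 and C2

Corner points and W = 6x_1 - 12x_2:
  (28/3, 0) → W = 56
  (0, 0) → W = 0
  (0, 28) → W = -336

The maximum is at (28/3, 0). Substituting into each constraint, equality holds for C1 and C2; the remaining constraints have slack.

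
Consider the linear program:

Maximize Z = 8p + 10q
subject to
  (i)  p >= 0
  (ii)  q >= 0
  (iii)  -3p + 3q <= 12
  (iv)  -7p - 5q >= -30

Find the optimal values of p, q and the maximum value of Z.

Corner points and Z = 8p + 10q:
  (0, 0) → Z = 0
  (0, 4) → Z = 40
  (30/7, 0) → Z = 240/7
  (5/6, 29/6) → Z = 55

p = 5/6, q = 29/6, maximum Z = 55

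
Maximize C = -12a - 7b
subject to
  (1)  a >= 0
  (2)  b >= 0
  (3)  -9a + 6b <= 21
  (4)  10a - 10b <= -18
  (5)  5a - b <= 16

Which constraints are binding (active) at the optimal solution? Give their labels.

Vertices and C = -12a - 7b:
  (0, 7/2) → C = -49/2
  (0, 9/5) → C = -63/5
  (39/7, 83/7) → C = -1049/7
  (89/20, 25/4) → C = -1943/20

The maximum is at (0, 9/5). Substituting into each constraint, equality holds for (1) and (4); the remaining constraints have slack.

(1) and (4)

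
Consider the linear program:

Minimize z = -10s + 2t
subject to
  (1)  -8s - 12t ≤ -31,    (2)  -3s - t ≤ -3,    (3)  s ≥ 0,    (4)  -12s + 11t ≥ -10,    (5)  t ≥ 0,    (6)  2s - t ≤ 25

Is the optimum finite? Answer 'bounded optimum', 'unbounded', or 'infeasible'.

unbounded

From the feasible point (5/28, 69/28), moving in the direction (1, 2) keeps every constraint satisfied while z decreases without bound.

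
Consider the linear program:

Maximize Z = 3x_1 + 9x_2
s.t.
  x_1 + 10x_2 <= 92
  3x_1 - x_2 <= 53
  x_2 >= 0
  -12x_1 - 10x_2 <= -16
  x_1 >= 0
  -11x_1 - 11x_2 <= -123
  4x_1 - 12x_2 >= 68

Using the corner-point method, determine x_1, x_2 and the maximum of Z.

Feasible corners and Z = 3x_1 + 9x_2:
  (53/3, 0) → Z = 53
  (71/4, 1/4) → Z = 111/2
  (17, 0) → Z = 51

x_1 = 71/4, x_2 = 1/4, maximum Z = 111/2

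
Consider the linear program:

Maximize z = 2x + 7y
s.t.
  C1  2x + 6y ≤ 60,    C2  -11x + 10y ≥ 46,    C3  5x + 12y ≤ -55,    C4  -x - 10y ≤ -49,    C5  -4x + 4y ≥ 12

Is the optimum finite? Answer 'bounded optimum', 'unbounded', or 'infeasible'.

unbounded

From the feasible point (-175, 205/3), moving in the direction (-6, 2) keeps every constraint satisfied while z increases without bound.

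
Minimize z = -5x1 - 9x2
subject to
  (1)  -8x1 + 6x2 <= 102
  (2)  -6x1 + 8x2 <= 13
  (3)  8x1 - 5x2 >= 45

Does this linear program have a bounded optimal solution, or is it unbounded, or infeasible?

unbounded

From the feasible point (25/2, 11), moving in the direction (8, 6) keeps every constraint satisfied while z decreases without bound.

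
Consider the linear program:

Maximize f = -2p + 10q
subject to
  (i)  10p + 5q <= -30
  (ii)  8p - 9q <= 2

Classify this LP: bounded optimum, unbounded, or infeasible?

From the feasible point (-2, -2), moving in the direction (-5, 10) keeps every constraint satisfied while f increases without bound.

unbounded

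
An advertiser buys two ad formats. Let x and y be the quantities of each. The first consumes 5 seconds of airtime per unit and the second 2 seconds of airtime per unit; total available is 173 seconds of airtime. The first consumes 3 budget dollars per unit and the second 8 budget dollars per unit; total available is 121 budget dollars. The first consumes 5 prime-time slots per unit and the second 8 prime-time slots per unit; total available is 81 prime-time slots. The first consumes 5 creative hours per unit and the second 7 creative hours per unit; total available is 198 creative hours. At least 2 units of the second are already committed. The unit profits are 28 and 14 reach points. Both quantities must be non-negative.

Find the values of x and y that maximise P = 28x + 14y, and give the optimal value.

x = 13, y = 2, maximum P = 392

Feasible corners and P = 28x + 14y:
  (0, 81/8) → P = 567/4
  (0, 2) → P = 28
  (13, 2) → P = 392

The binding constraints are 5x + 8y = 81 and y = 2.
Solving simultaneously gives x = 13, y = 2.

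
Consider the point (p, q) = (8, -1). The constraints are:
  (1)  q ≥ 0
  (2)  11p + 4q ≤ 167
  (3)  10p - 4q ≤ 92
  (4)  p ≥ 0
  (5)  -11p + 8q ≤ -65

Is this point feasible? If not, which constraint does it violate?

Constraint (1): q = -1, which is not ≥ 0. All other constraints are satisfied.

not feasible — violates (1)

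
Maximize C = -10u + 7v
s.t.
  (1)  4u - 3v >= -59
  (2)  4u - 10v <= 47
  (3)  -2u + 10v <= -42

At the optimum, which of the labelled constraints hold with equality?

(1) and (2)

Vertices and C = -10u + 7v:
  (-731/28, -106/7) → C = 2171/14
  (-358/17, -143/17) → C = 2579/17
  (5/2, -37/10) → C = -509/10

The maximum is at (-731/28, -106/7). Substituting into each constraint, equality holds for (1) and (2); the remaining constraints have slack.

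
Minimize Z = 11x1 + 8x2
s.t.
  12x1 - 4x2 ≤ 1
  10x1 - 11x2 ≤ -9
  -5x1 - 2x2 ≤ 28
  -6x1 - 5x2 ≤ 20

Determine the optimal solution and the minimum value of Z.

x1 = -100/13, x2 = 68/13, minimum Z = -556/13

Feasible corners and Z = 11x1 + 8x2:
  (47/92, 59/46) → Z = 1461/92
  (-265/116, -73/58) → Z = -4083/116
  (-100/13, 68/13) → Z = -556/13
The feasible region is unbounded (it extends along (1, 3), (-2, 5)), but Z strictly increases along every unbounded feasible direction, so there is no improving ray and the minimum is attained at a vertex.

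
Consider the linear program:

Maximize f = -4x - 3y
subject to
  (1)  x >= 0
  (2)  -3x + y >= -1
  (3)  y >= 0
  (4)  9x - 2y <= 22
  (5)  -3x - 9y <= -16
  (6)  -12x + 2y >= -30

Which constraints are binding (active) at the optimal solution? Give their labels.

(1) and (5)

Extreme points and f = -4x - 3y:
  (0, 16/9) → f = -16/3
  (5/6, 3/2) → f = -47/6
  (14/3, 13) → f = -173/3
The feasible region is unbounded (it extends along (0, 1), (1, 6)), but f strictly decreases along every unbounded feasible direction, so there is no improving ray and the maximum is attained at a vertex.

The maximum is at (0, 16/9). Substituting into each constraint, equality holds for (1) and (5); the remaining constraints have slack.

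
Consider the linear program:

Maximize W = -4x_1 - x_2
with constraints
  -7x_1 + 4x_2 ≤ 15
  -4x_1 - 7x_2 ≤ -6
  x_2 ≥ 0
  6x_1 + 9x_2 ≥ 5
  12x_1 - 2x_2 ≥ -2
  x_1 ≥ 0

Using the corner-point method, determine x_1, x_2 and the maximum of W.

x_1 = 0, x_2 = 6/7, maximum W = -6/7

The feasible region is unbounded (it extends along (1, 0), (4, 7)), but W strictly decreases along every unbounded feasible direction, so there is no improving ray and the maximum is attained at a vertex.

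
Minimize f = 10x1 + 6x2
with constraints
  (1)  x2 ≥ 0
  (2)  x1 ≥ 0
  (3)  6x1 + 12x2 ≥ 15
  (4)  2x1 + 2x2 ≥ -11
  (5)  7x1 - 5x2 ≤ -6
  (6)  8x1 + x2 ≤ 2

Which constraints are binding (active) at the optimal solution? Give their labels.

(2) and (3)

Feasible corners and f = 10x1 + 6x2:
  (0, 5/4) → f = 15/2
  (0, 2) → f = 12
  (1/38, 47/38) → f = 146/19
  (4/47, 62/47) → f = 412/47

The minimum is at (0, 5/4). Substituting into each constraint, equality holds for (2) and (3); the remaining constraints have slack.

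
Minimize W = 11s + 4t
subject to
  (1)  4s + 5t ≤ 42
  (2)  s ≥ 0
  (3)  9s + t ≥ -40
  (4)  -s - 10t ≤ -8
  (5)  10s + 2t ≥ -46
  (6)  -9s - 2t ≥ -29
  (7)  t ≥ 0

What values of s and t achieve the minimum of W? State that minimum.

Corner points and W = 11s + 4t:
  (0, 42/5) → W = 168/5
  (61/37, 262/37) → W = 1719/37
  (0, 4/5) → W = 16/5
  (137/44, 43/88) → W = 1593/44

The binding constraints are s = 0 and -s - 10t = -8.
Solving simultaneously gives s = 0, t = 4/5.

s = 0, t = 4/5, minimum W = 16/5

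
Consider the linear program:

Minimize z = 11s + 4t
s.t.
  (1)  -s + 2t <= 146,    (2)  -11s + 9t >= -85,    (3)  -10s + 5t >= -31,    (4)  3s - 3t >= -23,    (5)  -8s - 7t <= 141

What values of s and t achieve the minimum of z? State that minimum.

s = -584/45, t = -239/45, minimum z = -164

Corner points and z = 11s + 4t:
  (-146/35, -509/35) → z = -3642/35
  (-674/149, -2231/149) → z = -16338/149
  (208/15, 323/15) → z = 716/3
  (-584/45, -239/45) → z = -164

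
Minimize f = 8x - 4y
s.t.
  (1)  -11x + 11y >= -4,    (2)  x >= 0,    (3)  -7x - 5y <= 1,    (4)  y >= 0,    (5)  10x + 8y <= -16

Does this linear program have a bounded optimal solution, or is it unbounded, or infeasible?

The boundaries -11x + 11y = -4 and y = 0 meet at (4/11, 0), but that point violates 10x + 8y ≤ -16. Every candidate vertex is excluded by some other constraint, so the feasible region is empty.

infeasible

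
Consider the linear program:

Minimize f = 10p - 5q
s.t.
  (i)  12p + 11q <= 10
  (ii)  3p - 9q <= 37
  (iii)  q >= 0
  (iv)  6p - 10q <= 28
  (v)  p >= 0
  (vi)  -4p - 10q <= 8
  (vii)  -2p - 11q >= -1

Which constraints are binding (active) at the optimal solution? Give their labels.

Feasible corners and f = 10p - 5q:
  (0, 0) → f = 0
  (1/2, 0) → f = 5
  (0, 1/11) → f = -5/11

The minimum is at (0, 1/11). Substituting into each constraint, equality holds for (v) and (vii); the remaining constraints have slack.

(v) and (vii)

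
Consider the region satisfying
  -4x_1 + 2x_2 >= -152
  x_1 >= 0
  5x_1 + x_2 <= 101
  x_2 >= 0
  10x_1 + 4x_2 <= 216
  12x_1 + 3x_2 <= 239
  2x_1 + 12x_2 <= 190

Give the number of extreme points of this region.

5

Of the 21 pairwise boundary intersections, those satisfying every inequality are:
  (0, 0)
  (0, 95/6)
  (239/12, 0)
  (154/9, 101/9)
  (229/14, 367/28)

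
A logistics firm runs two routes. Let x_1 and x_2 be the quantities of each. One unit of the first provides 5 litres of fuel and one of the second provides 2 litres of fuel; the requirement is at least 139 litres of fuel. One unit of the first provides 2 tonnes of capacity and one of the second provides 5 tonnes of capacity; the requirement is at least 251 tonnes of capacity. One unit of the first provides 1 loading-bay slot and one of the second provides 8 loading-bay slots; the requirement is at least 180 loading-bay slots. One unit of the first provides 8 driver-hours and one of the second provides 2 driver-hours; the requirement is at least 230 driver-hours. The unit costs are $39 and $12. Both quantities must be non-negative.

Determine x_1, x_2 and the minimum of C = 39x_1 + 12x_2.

x_1 = 18, x_2 = 43, minimum C = 1218

Vertices and C = 39x_1 + 12x_2:
  (0, 115) → C = 1380
  (180, 0) → C = 7020
  (1108/11, 109/11) → C = 44520/11
  (18, 43) → C = 1218
The feasible region is unbounded (it extends along (0, 1), (1, 0)), but C strictly increases along every unbounded feasible direction, so there is no improving ray and the minimum is attained at a vertex.

The binding constraints are 2x_1 + 5x_2 = 251 and 8x_1 + 2x_2 = 230.
Solving simultaneously gives x_1 = 18, x_2 = 43.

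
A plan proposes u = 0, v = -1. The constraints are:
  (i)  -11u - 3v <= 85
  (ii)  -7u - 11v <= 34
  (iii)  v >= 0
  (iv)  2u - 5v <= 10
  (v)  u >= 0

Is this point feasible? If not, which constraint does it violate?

Constraint (iii): v = -1, which is not ≥ 0. All other constraints are satisfied.

not feasible — violates (iii)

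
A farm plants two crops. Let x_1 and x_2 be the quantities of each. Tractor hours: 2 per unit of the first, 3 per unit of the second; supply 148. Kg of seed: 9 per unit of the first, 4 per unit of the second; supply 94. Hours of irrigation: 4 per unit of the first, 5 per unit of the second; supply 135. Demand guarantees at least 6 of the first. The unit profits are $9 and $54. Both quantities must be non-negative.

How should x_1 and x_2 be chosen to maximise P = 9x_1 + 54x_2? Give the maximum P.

Vertices and P = 9x_1 + 54x_2:
  (94/9, 0) → P = 94
  (6, 0) → P = 54
  (6, 10) → P = 594

x_1 = 6, x_2 = 10, maximum P = 594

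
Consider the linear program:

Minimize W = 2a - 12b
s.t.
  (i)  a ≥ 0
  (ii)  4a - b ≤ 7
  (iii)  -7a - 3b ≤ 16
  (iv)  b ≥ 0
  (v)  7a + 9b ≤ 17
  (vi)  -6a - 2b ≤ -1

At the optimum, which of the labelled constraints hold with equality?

Corner points and W = 2a - 12b:
  (0, 17/9) → W = -68/3
  (0, 1/2) → W = -6
  (7/4, 0) → W = 7/2
  (80/43, 19/43) → W = -68/43
  (1/6, 0) → W = 1/3

The minimum is at (0, 17/9). Substituting into each constraint, equality holds for (i) and (v); the remaining constraints have slack.

(i) and (v)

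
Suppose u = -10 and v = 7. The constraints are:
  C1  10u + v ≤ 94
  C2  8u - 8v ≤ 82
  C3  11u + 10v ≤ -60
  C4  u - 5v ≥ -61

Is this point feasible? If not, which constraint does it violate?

not feasible — violates C3

Constraint C3: 11u + 10v = -40, which is not ≤ -60. All other constraints are satisfied.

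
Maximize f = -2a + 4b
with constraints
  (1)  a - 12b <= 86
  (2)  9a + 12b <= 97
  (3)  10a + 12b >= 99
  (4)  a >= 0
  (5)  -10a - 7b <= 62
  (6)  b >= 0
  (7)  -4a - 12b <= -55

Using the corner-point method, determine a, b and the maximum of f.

Vertices and f = -2a + 4b:
  (2, 79/12) → f = 67/3
  (42/5, 107/60) → f = -29/3
  (22/3, 77/36) → f = -55/9

a = 2, b = 79/12, maximum f = 67/3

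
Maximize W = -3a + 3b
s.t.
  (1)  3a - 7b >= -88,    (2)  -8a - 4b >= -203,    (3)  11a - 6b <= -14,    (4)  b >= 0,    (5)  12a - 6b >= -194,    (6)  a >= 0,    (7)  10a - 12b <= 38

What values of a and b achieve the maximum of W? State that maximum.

a = 0, b = 88/7, maximum W = 264/7

Vertices and W = -3a + 3b:
  (430/59, 926/59) → W = 1488/59
  (0, 88/7) → W = 264/7
  (0, 7/3) → W = 7

The binding constraints are 3a - 7b = -88 and a = 0.
Solving simultaneously gives a = 0, b = 88/7.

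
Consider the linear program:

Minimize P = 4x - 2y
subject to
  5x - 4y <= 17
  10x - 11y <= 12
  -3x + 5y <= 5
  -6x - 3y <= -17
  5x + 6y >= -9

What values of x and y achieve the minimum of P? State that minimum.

Corner points and P = 4x - 2y:
  (115/17, 86/17) → P = 288/17
  (223/96, 49/48) → P = 29/4
  (70/39, 27/13) → P = 118/39

x = 70/39, y = 27/13, minimum P = 118/39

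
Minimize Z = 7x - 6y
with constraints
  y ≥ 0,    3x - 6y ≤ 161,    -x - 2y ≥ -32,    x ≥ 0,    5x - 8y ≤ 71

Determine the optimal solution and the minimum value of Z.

x = 0, y = 16, minimum Z = -96

Corner points and Z = 7x - 6y:
  (0, 0) → Z = 0
  (71/5, 0) → Z = 497/5
  (0, 16) → Z = -96
  (199/9, 89/18) → Z = 1126/9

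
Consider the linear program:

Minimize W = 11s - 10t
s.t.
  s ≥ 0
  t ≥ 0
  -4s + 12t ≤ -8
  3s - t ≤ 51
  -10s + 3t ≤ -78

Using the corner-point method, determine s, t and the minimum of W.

Extreme points and W = 11s - 10t:
  (17, 0) → W = 187
  (39/5, 0) → W = 429/5
  (151/8, 45/8) → W = 1211/8
  (76/9, 58/27) → W = 1928/27

At the optimal vertex, -4s + 12t = -8 and -10s + 3t = -78.
Solving simultaneously gives s = 76/9, t = 58/27.

s = 76/9, t = 58/27, minimum W = 1928/27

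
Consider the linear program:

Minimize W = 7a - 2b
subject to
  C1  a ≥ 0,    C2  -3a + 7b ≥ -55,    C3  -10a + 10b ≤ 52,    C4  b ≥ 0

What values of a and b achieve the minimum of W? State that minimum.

Feasible corners and W = 7a - 2b:
  (0, 26/5) → W = -52/5
  (0, 0) → W = 0
  (55/3, 0) → W = 385/3
The feasible region is unbounded (it extends along (7, 3), (1, 1)), but W strictly increases along every unbounded feasible direction, so there is no improving ray and the minimum is attained at a vertex.

The binding constraints are a = 0 and -10a + 10b = 52.
Solving simultaneously gives a = 0, b = 26/5.

a = 0, b = 26/5, minimum W = -52/5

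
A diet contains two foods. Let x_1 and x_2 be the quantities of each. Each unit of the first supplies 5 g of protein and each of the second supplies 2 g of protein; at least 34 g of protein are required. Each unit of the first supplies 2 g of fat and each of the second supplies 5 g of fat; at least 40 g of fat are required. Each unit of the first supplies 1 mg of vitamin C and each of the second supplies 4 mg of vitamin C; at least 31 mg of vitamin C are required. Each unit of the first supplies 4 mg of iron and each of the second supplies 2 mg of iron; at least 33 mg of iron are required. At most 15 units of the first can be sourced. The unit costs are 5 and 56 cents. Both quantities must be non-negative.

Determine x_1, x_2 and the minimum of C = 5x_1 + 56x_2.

x_1 = 15, x_2 = 4, minimum C = 299

Feasible corners and C = 5x_1 + 56x_2:
  (0, 17) → C = 952
  (1, 29/2) → C = 817
  (5, 13/2) → C = 389
  (15, 4) → C = 299
The feasible region is unbounded (it extends along (0, 1)), but C strictly increases along every unbounded feasible direction, so there is no improving ray and the minimum is attained at a vertex.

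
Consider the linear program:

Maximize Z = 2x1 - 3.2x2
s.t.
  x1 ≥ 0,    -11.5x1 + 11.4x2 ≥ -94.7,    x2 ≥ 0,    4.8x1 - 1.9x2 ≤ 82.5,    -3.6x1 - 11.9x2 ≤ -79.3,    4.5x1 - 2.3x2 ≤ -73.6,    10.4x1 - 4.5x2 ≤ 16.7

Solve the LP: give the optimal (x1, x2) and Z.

x1 = 0, x2 = 32, maximum Z = -102.4

Feasible corners and Z = 2x1 - 3.2x2:
  (0, 32) → Z = -512/5
  (4244/23, 9723/23) → Z = -113128/115
  (36961/367, 84059/367) → Z = -975334/1835
The feasible region is unbounded (it extends along (0, 1), (19, 48)), but Z strictly decreases along every unbounded feasible direction, so there is no improving ray and the maximum is attained at a vertex.

At the optimal vertex, x1 = 0 and 4.5x1 - 2.3x2 = -73.6.
Solving simultaneously gives x1 = 0, x2 = 32.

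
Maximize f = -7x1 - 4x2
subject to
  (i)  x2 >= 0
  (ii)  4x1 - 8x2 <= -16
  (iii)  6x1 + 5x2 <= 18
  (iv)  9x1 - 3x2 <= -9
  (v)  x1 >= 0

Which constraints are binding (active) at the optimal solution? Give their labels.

(iv) and (v)

Extreme points and f = -7x1 - 4x2:
  (1/7, 24/7) → f = -103/7
  (0, 18/5) → f = -72/5
  (0, 3) → f = -12

The maximum is at (0, 3). Substituting into each constraint, equality holds for (iv) and (v); the remaining constraints have slack.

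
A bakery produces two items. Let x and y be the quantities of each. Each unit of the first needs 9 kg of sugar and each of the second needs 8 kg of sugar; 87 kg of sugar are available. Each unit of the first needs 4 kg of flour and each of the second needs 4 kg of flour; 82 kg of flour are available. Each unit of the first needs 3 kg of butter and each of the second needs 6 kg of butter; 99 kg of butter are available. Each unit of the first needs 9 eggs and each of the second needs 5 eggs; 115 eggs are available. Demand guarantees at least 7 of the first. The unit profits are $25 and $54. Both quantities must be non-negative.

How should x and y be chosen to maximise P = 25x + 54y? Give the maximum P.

Vertices and P = 25x + 54y:
  (29/3, 0) → P = 725/3
  (7, 0) → P = 175
  (7, 3) → P = 337

x = 7, y = 3, maximum P = 337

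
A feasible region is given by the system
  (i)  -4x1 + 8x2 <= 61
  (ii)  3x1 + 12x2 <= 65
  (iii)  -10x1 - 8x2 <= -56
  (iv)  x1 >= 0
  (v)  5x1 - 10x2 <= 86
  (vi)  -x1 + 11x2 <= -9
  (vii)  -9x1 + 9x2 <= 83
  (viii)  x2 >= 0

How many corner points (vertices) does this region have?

The feasible vertices (each the meet of two boundaries and inside every other half-plane) are:
  (841/45, 67/90)
  (823/45, 38/45)
  (86/5, 0)
  (9, 0)

4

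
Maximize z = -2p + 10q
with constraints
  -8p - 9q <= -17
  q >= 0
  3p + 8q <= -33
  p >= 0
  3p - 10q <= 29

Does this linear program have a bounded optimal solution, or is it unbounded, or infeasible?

The boundaries -8p - 9q = -17 and q = 0 meet at (17/8, 0), but that point violates 3p + 8q ≤ -33. Every candidate vertex is excluded by some other constraint, so the feasible region is empty.

infeasible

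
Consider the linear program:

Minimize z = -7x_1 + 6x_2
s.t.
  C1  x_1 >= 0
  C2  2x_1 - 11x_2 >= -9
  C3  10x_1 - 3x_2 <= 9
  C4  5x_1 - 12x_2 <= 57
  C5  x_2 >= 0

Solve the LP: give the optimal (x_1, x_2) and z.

x_1 = 9/10, x_2 = 0, minimum z = -63/10

The optimum lies where 10x_1 - 3x_2 = 9 and x_2 = 0.
Solving simultaneously gives x_1 = 9/10, x_2 = 0.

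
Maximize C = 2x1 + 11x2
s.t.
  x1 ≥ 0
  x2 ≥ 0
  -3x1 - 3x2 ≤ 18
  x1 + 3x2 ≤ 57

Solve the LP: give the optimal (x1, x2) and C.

Extreme points and C = 2x1 + 11x2:
  (0, 0) → C = 0
  (0, 19) → C = 209
  (57, 0) → C = 114

The binding constraints are x1 = 0 and x1 + 3x2 = 57.
Solving simultaneously gives x1 = 0, x2 = 19.

x1 = 0, x2 = 19, maximum C = 209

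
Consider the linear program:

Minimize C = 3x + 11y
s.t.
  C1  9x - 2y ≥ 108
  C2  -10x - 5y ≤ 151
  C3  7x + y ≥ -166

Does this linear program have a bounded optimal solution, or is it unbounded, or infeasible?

From the feasible point (238/65, -2439/65), moving in the direction (5, -10) keeps every constraint satisfied while C decreases without bound.

unbounded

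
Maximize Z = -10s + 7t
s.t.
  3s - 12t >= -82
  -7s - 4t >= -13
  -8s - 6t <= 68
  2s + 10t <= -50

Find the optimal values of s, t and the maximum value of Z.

s = -95/17, t = -66/17, maximum Z = 488/17

Extreme points and Z = -10s + 7t:
  (35, -58) → Z = -756
  (165/31, -188/31) → Z = -2966/31
  (-95/17, -66/17) → Z = 488/17

The optimum lies where -8s - 6t = 68 and 2s + 10t = -50.
Solving simultaneously gives s = -95/17, t = -66/17.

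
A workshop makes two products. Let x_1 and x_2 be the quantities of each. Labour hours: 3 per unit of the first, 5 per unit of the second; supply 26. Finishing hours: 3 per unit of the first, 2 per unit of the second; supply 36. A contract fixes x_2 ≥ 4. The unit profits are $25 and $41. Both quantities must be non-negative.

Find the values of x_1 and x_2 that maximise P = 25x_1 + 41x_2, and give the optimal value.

x_1 = 2, x_2 = 4, maximum P = 214

Vertices and P = 25x_1 + 41x_2:
  (0, 26/5) → P = 1066/5
  (0, 4) → P = 164
  (2, 4) → P = 214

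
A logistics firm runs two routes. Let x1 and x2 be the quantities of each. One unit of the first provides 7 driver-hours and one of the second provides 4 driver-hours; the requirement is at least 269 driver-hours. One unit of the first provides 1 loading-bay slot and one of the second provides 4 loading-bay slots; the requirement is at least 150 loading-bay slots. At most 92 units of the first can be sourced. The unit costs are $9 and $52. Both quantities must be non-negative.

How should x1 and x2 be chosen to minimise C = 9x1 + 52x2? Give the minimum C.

x1 = 92, x2 = 29/2, minimum C = 1582

Feasible corners and C = 9x1 + 52x2:
  (0, 269/4) → C = 3497
  (119/6, 781/24) → C = 5612/3
  (92, 29/2) → C = 1582
The feasible region is unbounded (it extends along (0, 1)), but C strictly increases along every unbounded feasible direction, so there is no improving ray and the minimum is attained at a vertex.

The optimum lies where x1 + 4x2 = 150 and x1 = 92.
Solving simultaneously gives x1 = 92, x2 = 29/2.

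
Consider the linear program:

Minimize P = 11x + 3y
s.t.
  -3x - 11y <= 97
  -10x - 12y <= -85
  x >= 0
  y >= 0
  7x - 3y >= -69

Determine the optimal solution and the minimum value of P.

Feasible corners and P = 11x + 3y:
  (0, 85/12) → P = 85/4
  (17/2, 0) → P = 187/2
  (0, 23) → P = 69
The feasible region is unbounded (it extends along (3, 7), (1, 0)), but P strictly increases along every unbounded feasible direction, so there is no improving ray and the minimum is attained at a vertex.

x = 0, y = 85/12, minimum P = 85/4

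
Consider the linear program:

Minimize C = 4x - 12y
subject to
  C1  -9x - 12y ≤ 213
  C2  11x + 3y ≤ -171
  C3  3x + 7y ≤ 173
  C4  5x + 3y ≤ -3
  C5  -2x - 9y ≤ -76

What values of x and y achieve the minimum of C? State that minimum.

x = -1189/9, y = 244/3, minimum C = -13540/9

Vertices and C = 4x - 12y:
  (-1189/9, 244/3) → C = -13540/9
  (-943/19, 370/19) → C = -8212/19
  (-429/17, 604/17) → C = -8964/17
  (-19, 38/3) → C = -228

The optimum lies where -9x - 12y = 213 and 3x + 7y = 173.
Solving simultaneously gives x = -1189/9, y = 244/3.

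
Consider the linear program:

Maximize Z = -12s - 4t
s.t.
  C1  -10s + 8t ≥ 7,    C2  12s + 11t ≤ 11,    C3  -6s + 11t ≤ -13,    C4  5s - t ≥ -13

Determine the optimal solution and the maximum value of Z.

s = -97/30, t = -19/6, maximum Z = 772/15

Corner points and Z = -12s - 4t:
  (-181/62, -86/31) → Z = 1430/31
  (-97/30, -19/6) → Z = 772/15
  (-156/49, -143/49) → Z = 2444/49

At the optimal vertex, -10s + 8t = 7 and 5s - t = -13.
Solving simultaneously gives s = -97/30, t = -19/6.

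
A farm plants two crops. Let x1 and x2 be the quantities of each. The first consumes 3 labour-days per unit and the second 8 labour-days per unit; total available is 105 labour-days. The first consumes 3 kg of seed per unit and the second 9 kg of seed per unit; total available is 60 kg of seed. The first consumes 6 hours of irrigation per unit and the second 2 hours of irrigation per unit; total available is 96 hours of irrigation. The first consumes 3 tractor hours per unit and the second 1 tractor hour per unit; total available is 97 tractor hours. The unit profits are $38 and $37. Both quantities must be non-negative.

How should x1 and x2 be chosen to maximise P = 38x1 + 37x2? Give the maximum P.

x1 = 31/2, x2 = 3/2, maximum P = 1289/2

Feasible corners and P = 38x1 + 37x2:
  (0, 0) → P = 0
  (0, 20/3) → P = 740/3
  (16, 0) → P = 608
  (31/2, 3/2) → P = 1289/2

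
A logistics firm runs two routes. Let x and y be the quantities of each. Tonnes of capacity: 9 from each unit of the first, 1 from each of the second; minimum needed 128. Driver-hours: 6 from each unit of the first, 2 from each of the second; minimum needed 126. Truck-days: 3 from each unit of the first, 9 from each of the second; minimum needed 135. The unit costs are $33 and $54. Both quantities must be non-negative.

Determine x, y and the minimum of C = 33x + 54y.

x = 18, y = 9, minimum C = 1080

The feasible region is unbounded (it extends along (0, 1), (1, 0)), but C strictly increases along every unbounded feasible direction, so there is no improving ray and the minimum is attained at a vertex.

The optimum lies where 6x + 2y = 126 and 3x + 9y = 135.
Solving simultaneously gives x = 18, y = 9.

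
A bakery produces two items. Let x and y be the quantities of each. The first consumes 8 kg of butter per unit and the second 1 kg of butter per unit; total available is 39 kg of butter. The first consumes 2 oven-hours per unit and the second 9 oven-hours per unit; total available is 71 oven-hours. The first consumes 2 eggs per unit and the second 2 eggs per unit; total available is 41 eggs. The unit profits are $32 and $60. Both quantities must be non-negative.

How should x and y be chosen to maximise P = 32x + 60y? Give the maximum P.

x = 4, y = 7, maximum P = 548

Vertices and P = 32x + 60y:
  (0, 0) → P = 0
  (0, 71/9) → P = 1420/3
  (39/8, 0) → P = 156
  (4, 7) → P = 548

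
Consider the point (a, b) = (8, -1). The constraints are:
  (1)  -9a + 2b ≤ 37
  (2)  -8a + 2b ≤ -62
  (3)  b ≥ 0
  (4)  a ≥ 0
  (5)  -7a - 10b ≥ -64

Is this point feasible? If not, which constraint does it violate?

Constraint (3): b = -1, which is not ≥ 0. All other constraints are satisfied.

not feasible — violates (3)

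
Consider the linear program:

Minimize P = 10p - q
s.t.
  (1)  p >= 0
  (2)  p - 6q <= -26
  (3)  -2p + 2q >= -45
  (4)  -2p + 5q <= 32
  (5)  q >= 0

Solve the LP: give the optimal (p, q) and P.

p = 0, q = 32/5, minimum P = -32/5

Feasible corners and P = 10p - q:
  (0, 13/3) → P = -13/3
  (0, 32/5) → P = -32/5
  (161/5, 97/10) → P = 3123/10
  (289/6, 77/3) → P = 456

The binding constraints are p = 0 and -2p + 5q = 32.
Solving simultaneously gives p = 0, q = 32/5.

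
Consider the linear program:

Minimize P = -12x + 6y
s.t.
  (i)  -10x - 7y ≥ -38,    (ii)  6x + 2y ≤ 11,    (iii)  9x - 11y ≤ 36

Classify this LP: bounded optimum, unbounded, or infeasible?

Vertices and P = -12x + 6y:
  (1/22, 59/11) → P = 348/11
  (193/84, -39/28) → P = -503/14
The feasible region has finitely many vertices and no improving ray; the minimum is -503/14 at (193/84, -39/28).

bounded optimum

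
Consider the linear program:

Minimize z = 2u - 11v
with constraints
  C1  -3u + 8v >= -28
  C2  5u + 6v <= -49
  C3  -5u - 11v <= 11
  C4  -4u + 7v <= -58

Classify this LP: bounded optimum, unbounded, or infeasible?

infeasible

The boundaries -3u + 8v = -28 and -4u + 7v = -58 meet at (268/11, 62/11), but that point violates 5u + 6v ≤ -49. Every candidate vertex is excluded by some other constraint, so the feasible region is empty.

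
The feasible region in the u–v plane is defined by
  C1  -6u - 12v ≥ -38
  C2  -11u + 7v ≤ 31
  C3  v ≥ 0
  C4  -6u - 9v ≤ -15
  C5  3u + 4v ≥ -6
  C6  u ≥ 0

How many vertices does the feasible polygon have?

Of the 15 pairwise boundary intersections, those satisfying every inequality are:
  (19/3, 0)
  (0, 19/6)
  (5/2, 0)
  (0, 5/3)

4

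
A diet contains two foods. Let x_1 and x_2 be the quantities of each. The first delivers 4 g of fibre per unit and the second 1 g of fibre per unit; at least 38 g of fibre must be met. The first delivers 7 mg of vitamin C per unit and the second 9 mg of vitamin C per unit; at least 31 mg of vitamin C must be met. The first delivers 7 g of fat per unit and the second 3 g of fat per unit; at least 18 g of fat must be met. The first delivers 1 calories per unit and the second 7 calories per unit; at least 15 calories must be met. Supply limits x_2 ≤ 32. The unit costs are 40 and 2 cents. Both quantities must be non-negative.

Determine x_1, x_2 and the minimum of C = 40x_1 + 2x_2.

Feasible corners and C = 40x_1 + 2x_2:
  (15, 0) → C = 600
  (251/27, 22/27) → C = 10084/27
  (3/2, 32) → C = 124
The feasible region is unbounded (it extends along (1, 0)), but C strictly increases along every unbounded feasible direction, so there is no improving ray and the minimum is attained at a vertex.

At the optimal vertex, 4x_1 + x_2 = 38 and x_2 = 32.
Solving simultaneously gives x_1 = 3/2, x_2 = 32.

x_1 = 3/2, x_2 = 32, minimum C = 124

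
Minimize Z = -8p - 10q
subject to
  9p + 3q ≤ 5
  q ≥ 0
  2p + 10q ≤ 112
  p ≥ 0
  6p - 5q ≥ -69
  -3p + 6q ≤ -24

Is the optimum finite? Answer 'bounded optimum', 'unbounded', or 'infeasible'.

infeasible

The boundaries 9p + 3q = 5 and q = 0 meet at (5/9, 0), but that point violates -3p + 6q ≤ -24. Every candidate vertex is excluded by some other constraint, so the feasible region is empty.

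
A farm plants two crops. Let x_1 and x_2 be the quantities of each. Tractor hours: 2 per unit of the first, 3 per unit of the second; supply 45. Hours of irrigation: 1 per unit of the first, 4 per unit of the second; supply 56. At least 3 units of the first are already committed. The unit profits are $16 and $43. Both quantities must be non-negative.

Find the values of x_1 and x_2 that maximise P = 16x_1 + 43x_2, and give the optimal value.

x_1 = 3, x_2 = 13, maximum P = 607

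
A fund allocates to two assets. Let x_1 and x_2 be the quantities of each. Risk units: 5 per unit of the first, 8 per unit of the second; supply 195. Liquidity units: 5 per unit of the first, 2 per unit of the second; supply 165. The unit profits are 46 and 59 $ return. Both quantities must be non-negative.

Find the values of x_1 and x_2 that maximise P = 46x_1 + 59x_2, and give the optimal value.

x_1 = 31, x_2 = 5, maximum P = 1721

Feasible corners and P = 46x_1 + 59x_2:
  (0, 0) → P = 0
  (0, 195/8) → P = 11505/8
  (33, 0) → P = 1518
  (31, 5) → P = 1721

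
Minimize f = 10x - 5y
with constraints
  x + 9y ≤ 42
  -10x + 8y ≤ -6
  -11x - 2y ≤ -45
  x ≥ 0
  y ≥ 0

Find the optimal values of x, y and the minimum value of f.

x = 31/9, y = 32/9, minimum f = 50/3

At the optimal vertex, -10x + 8y = -6 and -11x - 2y = -45.
Solving simultaneously gives x = 31/9, y = 32/9.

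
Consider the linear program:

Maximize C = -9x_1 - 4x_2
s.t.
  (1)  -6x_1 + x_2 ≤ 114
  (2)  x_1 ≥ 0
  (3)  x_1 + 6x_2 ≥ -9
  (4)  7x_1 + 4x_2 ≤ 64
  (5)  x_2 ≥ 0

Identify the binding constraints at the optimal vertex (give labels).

Extreme points and C = -9x_1 - 4x_2:
  (0, 16) → C = -64
  (0, 0) → C = 0
  (64/7, 0) → C = -576/7

The maximum is at (0, 0). Substituting into each constraint, equality holds for (2) and (5); the remaining constraints have slack.

(2) and (5)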